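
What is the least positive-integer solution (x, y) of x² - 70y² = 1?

We seek the smallest positive integers (x, y) with x² - 70y² = 1, i.e., x² = 70y² + 1.
Try successive y values:
y = 1: x² = 70·1² + 1 = 71, not a perfect square
y = 2: x² = 70·2² + 1 = 281, not a perfect square
y = 3: x² = 70·3² + 1 = 631, not a perfect square
... continuing the search (or via continued fractions) ...
y = 30: x² = 70·30² + 1 = 63001, x = 251 ✓

Verify: 251² - 70·30² = 63001 - 63000 = 1 ✓

x = 251, y = 30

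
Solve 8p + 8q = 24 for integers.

Step 1: Check solvability.
gcd(8, 8) = 8
Since 8 divides 24, solutions exist.

Step 2: Apply extended Euclidean algorithm to find gcd.
We find integers such that 8*x0 + 8*y0 = 8

Step 3: Scale the particular solution.
Multiply by 24/8 = 3:
p = 0, q = 3

Step 4: Verify.
8*(0) + 8*(3) = 24 = 24 ✓

p = 0, q = 3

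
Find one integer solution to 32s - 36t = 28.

Step 1: Check solvability.
gcd(32, 36) = 4
Since 4 divides 28, solutions exist.

Step 2: Apply extended Euclidean algorithm to find gcd.
We find integers such that 32*x0 + 36*y0 = 4

Step 3: Scale the particular solution.
Multiply by 28/4 = 7:
s = -7, t = -7

Step 4: Verify.
32*(-7) - 36*(-7) = 28 = 28 ✓

s = -7, t = -7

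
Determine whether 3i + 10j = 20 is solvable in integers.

Step 1: Compute gcd(3, 10).
gcd(3, 10) = 1

Step 2: Check divisibility.
Does 1 divide 20? 20 = 1 x 20, so yes.

By the theorem on linear Diophantine equations, 3i + 10j = 20 has integer solutions if and only if gcd(3, 10) divides 20. Since 1 | 20, solutions exist.

Yes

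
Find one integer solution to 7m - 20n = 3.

Step 1: Check solvability.
gcd(7, 20) = 1
Since 1 divides 3, solutions exist.

Step 2: Apply extended Euclidean algorithm to find gcd.
We find integers such that 7*x0 + 20*y0 = 1

Step 3: Scale the particular solution.
Multiply by 3/1 = 3:
m = 9, n = 3

Step 4: Verify.
7*(9) - 20*(3) = 3 = 3 ✓

m = 9, n = 3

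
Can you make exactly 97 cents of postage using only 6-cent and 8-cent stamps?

We need non-negative x, y with 6x + 8y = 97.
gcd(6, 8) = 2, and 2 does not divide 97.
No integer solutions exist, so certainly no non-negative ones.

No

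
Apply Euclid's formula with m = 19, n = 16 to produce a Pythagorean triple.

a = m² - n² = 19² - 16² = 361 - 256 = 105
b = 2mn = 2·19·16 = 608
c = m² + n² = 361 + 256 = 617
Verify: 105² + 608² = 11025 + 369664 = 380689 = 617² ✓

(105, 608, 617)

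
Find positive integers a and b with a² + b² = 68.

We need to find integers a, b > 0 such that a² + b² = 68.
Trying a = 2: b² = 68 - 2² = 68 - 4 = 64
b = 8
Check: 2² + 8² = 4 + 64 = 68 ✓

68 = 2² + 8²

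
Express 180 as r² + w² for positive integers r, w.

We need to find integers r, w > 0 such that r² + w² = 180.
Trying r = 6: w² = 180 - 6² = 180 - 36 = 144
w = 12
Check: 6² + 12² = 36 + 144 = 180 ✓

180 = 6² + 12²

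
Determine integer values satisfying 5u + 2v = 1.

Step 1: Check solvability.
gcd(5, 2) = 1
Since 1 divides 1, solutions exist.

Step 2: Apply extended Euclidean algorithm to find gcd.
We find integers such that 5*x0 + 2*y0 = 1

Step 3: Scale the particular solution.
Multiply by 1/1 = 1:
u = 1, v = -2

Step 4: Verify.
5*(1) + 2*(-2) = 1 = 1 ✓

u = 1, v = -2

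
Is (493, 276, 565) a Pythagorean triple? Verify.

Compute a² + b² = 493² + 276² = 243049 + 76176 = 319225
Compute c² = 565² = 319225
Since 319225 = 319225, confirmed.

Yes, it is a Pythagorean triple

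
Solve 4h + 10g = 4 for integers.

Step 1: Check solvability.
gcd(4, 10) = 2
Since 2 divides 4, solutions exist.

Step 2: Apply extended Euclidean algorithm to find gcd.
We find integers such that 4*x0 + 10*y0 = 2

Step 3: Scale the particular solution.
Multiply by 4/2 = 2:
h = -4, g = 2

Step 4: Verify.
4*(-4) + 10*(2) = 4 = 4 ✓

h = -4, g = 2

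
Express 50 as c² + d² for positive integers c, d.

We need to find integers c, d > 0 such that c² + d² = 50.
Trying c = 1: d² = 50 - 1² = 50 - 1 = 49
d = 7
Check: 1² + 7² = 1 + 49 = 50 ✓

50 = 1² + 7²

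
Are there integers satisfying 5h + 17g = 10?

Step 1: Compute gcd(5, 17).
gcd(5, 17) = 1

Step 2: Check divisibility.
Does 1 divide 10? 10 = 1 x 10, so yes.

By the theorem on linear Diophantine equations, 5h + 17g = 10 has integer solutions if and only if gcd(5, 17) divides 10. Since 1 | 10, solutions exist.

Yes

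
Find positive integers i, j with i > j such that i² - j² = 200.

Factor: i² - j² = (i+j)(i-j) = 200.
We need two factors of 200 with the same parity.
Use i+j = 100 and i-j = 2 (product 100·2 = 200).
Adding: 2i = 102, so i = 51.
Subtracting: 2j = 98, so j = 49.
Check: 51² - 49² = 2601 - 2401 = 200 ✓

i = 51, j = 49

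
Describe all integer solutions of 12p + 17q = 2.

Step 1: Compute gcd(12, 17) = 1.
Since 1 divides 2, solutions exist.

Step 2: Find a particular solution using extended Euclidean algorithm.
We get p₀ = -14, q₀ = 10.
Check: 12*-14 + 17*10 = 2 = 2 ✓

Step 3: Write the general solution.
p = -14 + (17/1)t = -14 + 17t
q = 10 - (12/1)t = 10 - 12t
for any integer t.

p = -14 + 17t, q = 10 - 12t for integer t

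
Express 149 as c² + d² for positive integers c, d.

We need to find integers c, d > 0 such that c² + d² = 149.
Trying c = 7: d² = 149 - 7² = 149 - 49 = 100
d = 10
Check: 7² + 10² = 49 + 100 = 149 ✓

149 = 7² + 10²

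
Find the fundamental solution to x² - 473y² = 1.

We seek the smallest positive integers (x, y) with x² - 473y² = 1, i.e., x² = 473y² + 1.
Try successive y values:
y = 1: x² = 473·1² + 1 = 474, not a perfect square
y = 2: x² = 473·2² + 1 = 1893, not a perfect square
y = 3: x² = 473·3² + 1 = 4258, not a perfect square
... continuing the search (or via continued fractions) ...
y = 4: x² = 473·4² + 1 = 7569, x = 87 ✓

Verify: 87² - 473·4² = 7569 - 7568 = 1 ✓

x = 87, y = 4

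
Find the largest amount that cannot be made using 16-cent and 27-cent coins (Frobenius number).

For two coprime denominations a and b, the Frobenius number (largest value not representable as a non-negative combination) is ab - a - b.
Here gcd(16, 27) = 1, so they are coprime.
F(16, 27) = 16·27 - 16 - 27 = 432 - 43 = 389

389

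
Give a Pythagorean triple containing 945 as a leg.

We need the other leg and hypotenuse such that 945² + x² = c².
Take x = 1700, c = 1945: 945² + 1700² = 893025 + 2890000 = 3783025 = 1945² ✓
Triple: (945, 1700, 1945)

(945, 1700, 1945)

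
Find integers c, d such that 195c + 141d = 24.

Step 1: Check solvability.
gcd(195, 141) = 3
Since 3 divides 24, solutions exist.

Step 2: Apply extended Euclidean algorithm to find gcd.
We find integers such that 195*x0 + 141*y0 = 3

Step 3: Scale the particular solution.
Multiply by 24/3 = 8:
c = -104, d = 144

Step 4: Verify.
195*(-104) + 141*(144) = 24 = 24 ✓

c = -104, d = 144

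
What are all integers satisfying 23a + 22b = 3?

Step 1: Compute gcd(23, 22) = 1.
Since 1 divides 3, solutions exist.

Step 2: Find a particular solution using extended Euclidean algorithm.
We get a₀ = 3, b₀ = -3.
Check: 23*3 + 22*-3 = 3 = 3 ✓

Step 3: Write the general solution.
a = 3 + (22/1)t = 3 + 22t
b = -3 - (23/1)t = -3 - 23t
for any integer t.

a = 3 + 22t, b = -3 - 23t for integer t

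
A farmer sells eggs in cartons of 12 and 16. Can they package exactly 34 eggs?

We need non-negative a, b with 12a + 16b = 34.
gcd(12, 16) = 4, and 4 does not divide 34.
No integer solutions exist.

No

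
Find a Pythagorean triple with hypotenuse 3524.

We need a² + b² = 3524² = 12418576.
Trying: 1476² + 3200² = 2178576 + 10240000 = 12418576 ✓

(1476, 3200, 3524)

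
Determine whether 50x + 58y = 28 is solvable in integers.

Step 1: Compute gcd(50, 58).
gcd(50, 58) = 2

Step 2: Check divisibility.
Does 2 divide 28? 28 = 2 x 14, so yes.

By the theorem on linear Diophantine equations, 50x + 58y = 28 has integer solutions if and only if gcd(50, 58) divides 28. Since 2 | 28, solutions exist.

Yes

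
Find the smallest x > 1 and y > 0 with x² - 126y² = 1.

We seek the smallest positive integers (x, y) with x² - 126y² = 1, i.e., x² = 126y² + 1.
Try successive y values:
y = 1: x² = 126·1² + 1 = 127, not a perfect square
y = 2: x² = 126·2² + 1 = 505, not a perfect square
y = 3: x² = 126·3² + 1 = 1135, not a perfect square
... continuing the search (or via continued fractions) ...
y = 40: x² = 126·40² + 1 = 201601, x = 449 ✓

Verify: 449² - 126·40² = 201601 - 201600 = 1 ✓

x = 449, y = 40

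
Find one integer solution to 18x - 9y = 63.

Step 1: Check solvability.
gcd(18, 9) = 9
Since 9 divides 63, solutions exist.

Step 2: Apply extended Euclidean algorithm to find gcd.
We find integers such that 18*x0 + 9*y0 = 9

Step 3: Scale the particular solution.
Multiply by 63/9 = 7:
x = 0, y = -7

Step 4: Verify.
18*(0) - 9*(-7) = 63 = 63 ✓

x = 0, y = -7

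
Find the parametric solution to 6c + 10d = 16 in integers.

Step 1: Compute gcd(6, 10) = 2.
Since 2 divides 16, solutions exist.

Step 2: Find a particular solution using extended Euclidean algorithm.
We get c₀ = 16, d₀ = -8.
Check: 6*16 + 10*-8 = 16 = 16 ✓

Step 3: Write the general solution.
c = 16 + (10/2)t = 16 + 5t
d = -8 - (6/2)t = -8 - 3t
for any integer t.

c = 16 + 5t, d = -8 - 3t for integer t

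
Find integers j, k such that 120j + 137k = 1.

Step 1: Check solvability.
gcd(120, 137) = 1
Since 1 divides 1, solutions exist.

Step 2: Apply extended Euclidean algorithm to find gcd.
We find integers such that 120*x0 + 137*y0 = 1

Step 3: Scale the particular solution.
Multiply by 1/1 = 1:
j = 8, k = -7

Step 4: Verify.
120*(8) + 137*(-7) = 1 = 1 ✓

j = 8, k = -7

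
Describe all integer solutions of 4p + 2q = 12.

Step 1: Compute gcd(4, 2) = 2.
Since 2 divides 12, solutions exist.

Step 2: Find a particular solution using extended Euclidean algorithm.
We get p₀ = 0, q₀ = 6.
Check: 4*0 + 2*6 = 12 = 12 ✓

Step 3: Write the general solution.
p = 0 + (2/2)t = 0 + 1t
q = 6 - (4/2)t = 6 - 2t
for any integer t.

p = 0 + 1t, q = 6 - 2t for integer t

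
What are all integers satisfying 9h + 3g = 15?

Step 1: Compute gcd(9, 3) = 3.
Since 3 divides 15, solutions exist.

Step 2: Find a particular solution using extended Euclidean algorithm.
We get h₀ = 0, g₀ = 5.
Check: 9*0 + 3*5 = 15 = 15 ✓

Step 3: Write the general solution.
h = 0 + (3/3)t = 0 + 1t
g = 5 - (9/3)t = 5 - 3t
for any integer t.

h = 0 + 1t, g = 5 - 3t for integer t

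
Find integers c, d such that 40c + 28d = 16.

Step 1: Check solvability.
gcd(40, 28) = 4
Since 4 divides 16, solutions exist.

Step 2: Apply extended Euclidean algorithm to find gcd.
We find integers such that 40*x0 + 28*y0 = 4

Step 3: Scale the particular solution.
Multiply by 16/4 = 4:
c = -8, d = 12

Step 4: Verify.
40*(-8) + 28*(12) = 16 = 16 ✓

c = -8, d = 12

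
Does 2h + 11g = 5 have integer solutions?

Step 1: Compute gcd(2, 11).
gcd(2, 11) = 1

Step 2: Check divisibility.
Does 1 divide 5? 5 = 1 x 5, so yes.

By the theorem on linear Diophantine equations, 2h + 11g = 5 has integer solutions if and only if gcd(2, 11) divides 5. Since 1 | 5, solutions exist.

Yes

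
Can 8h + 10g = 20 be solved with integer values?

Step 1: Compute gcd(8, 10).
gcd(8, 10) = 2

Step 2: Check divisibility.
Does 2 divide 20? 20 = 2 x 10, so yes.

By the theorem on linear Diophantine equations, 8h + 10g = 20 has integer solutions if and only if gcd(8, 10) divides 20. Since 2 | 20, solutions exist.

Yes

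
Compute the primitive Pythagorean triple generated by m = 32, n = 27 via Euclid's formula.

a = m² - n² = 1024 - 729 = 295
b = 2mn = 2·32·27 = 1728
c = m² + n² = 1024 + 729 = 1753
Verify: 295² + 1728² = 87025 + 2985984 = 3073009 = 1753² ✓

(295, 1728, 1753)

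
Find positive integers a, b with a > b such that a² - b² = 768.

Factor: a² - b² = (a+b)(a-b) = 768.
We need two factors of 768 with the same parity.
Use a+b = 384 and a-b = 2 (product 384·2 = 768).
Adding: 2a = 386, so a = 193.
Subtracting: 2b = 382, so b = 191.
Check: 193² - 191² = 37249 - 36481 = 768 ✓

a = 193, b = 191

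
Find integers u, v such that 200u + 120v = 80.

Step 1: Check solvability.
gcd(200, 120) = 40
Since 40 divides 80, solutions exist.

Step 2: Apply extended Euclidean algorithm to find gcd.
We find integers such that 200*x0 + 120*y0 = 40

Step 3: Scale the particular solution.
Multiply by 80/40 = 2:
u = -2, v = 4

Step 4: Verify.
200*(-2) + 120*(4) = 80 = 80 ✓

u = -2, v = 4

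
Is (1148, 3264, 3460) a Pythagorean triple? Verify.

Compute a² + b² = 1148² + 3264² = 1317904 + 10653696 = 11971600
Compute c² = 3460² = 11971600
Since 11971600 = 11971600, confirmed.

Yes, it is a Pythagorean triple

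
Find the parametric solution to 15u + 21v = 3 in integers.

Step 1: Compute gcd(15, 21) = 3.
Since 3 divides 3, solutions exist.

Step 2: Find a particular solution using extended Euclidean algorithm.
We get u₀ = 3, v₀ = -2.
Check: 15*3 + 21*-2 = 3 = 3 ✓

Step 3: Write the general solution.
u = 3 + (21/3)t = 3 + 7t
v = -2 - (15/3)t = -2 - 5t
for any integer t.

u = 3 + 7t, v = -2 - 5t for integer t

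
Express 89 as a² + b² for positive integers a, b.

We need to find integers a, b > 0 such that a² + b² = 89.
Trying a = 5: b² = 89 - 5² = 89 - 25 = 64
b = 8
Check: 5² + 8² = 25 + 64 = 89 ✓

89 = 5² + 8²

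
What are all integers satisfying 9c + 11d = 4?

Step 1: Compute gcd(9, 11) = 1.
Since 1 divides 4, solutions exist.

Step 2: Find a particular solution using extended Euclidean algorithm.
We get c₀ = 20, d₀ = -16.
Check: 9*20 + 11*-16 = 4 = 4 ✓

Step 3: Write the general solution.
c = 20 + (11/1)t = 20 + 11t
d = -16 - (9/1)t = -16 - 9t
for any integer t.

c = 20 + 11t, d = -16 - 9t for integer t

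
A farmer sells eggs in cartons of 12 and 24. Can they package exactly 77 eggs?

We need non-negative a, b with 12a + 24b = 77.
gcd(12, 24) = 12, and 12 does not divide 77.
No integer solutions exist.

No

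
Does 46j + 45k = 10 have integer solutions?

Step 1: Compute gcd(46, 45).
gcd(46, 45) = 1

Step 2: Check divisibility.
Does 1 divide 10? 10 = 1 x 10, so yes.

By the theorem on linear Diophantine equations, 46j + 45k = 10 has integer solutions if and only if gcd(46, 45) divides 10. Since 1 | 10, solutions exist.

Yes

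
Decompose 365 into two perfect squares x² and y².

We need to find integers x, y > 0 such that x² + y² = 365.
Trying x = 2: y² = 365 - 2² = 365 - 4 = 361
y = 19
Check: 2² + 19² = 4 + 361 = 365 ✓

365 = 2² + 19²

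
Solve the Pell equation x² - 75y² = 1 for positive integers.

We seek the smallest positive integers (x, y) with x² - 75y² = 1, i.e., x² = 75y² + 1.
Try successive y values:
y = 1: x² = 75·1² + 1 = 76, not a perfect square
y = 2: x² = 75·2² + 1 = 301, not a perfect square
y = 3: x² = 75·3² + 1 = 676, x = 26 ✓

Verify: 26² - 75·3² = 676 - 675 = 1 ✓

x = 26, y = 3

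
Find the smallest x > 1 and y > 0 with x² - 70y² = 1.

We seek the smallest positive integers (x, y) with x² - 70y² = 1, i.e., x² = 70y² + 1.
Try successive y values:
y = 1: x² = 70·1² + 1 = 71, not a perfect square
y = 2: x² = 70·2² + 1 = 281, not a perfect square
y = 3: x² = 70·3² + 1 = 631, not a perfect square
... continuing the search (or via continued fractions) ...
y = 30: x² = 70·30² + 1 = 63001, x = 251 ✓

Verify: 251² - 70·30² = 63001 - 63000 = 1 ✓

x = 251, y = 30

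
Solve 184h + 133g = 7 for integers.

Step 1: Check solvability.
gcd(184, 133) = 1
Since 1 divides 7, solutions exist.

Step 2: Apply extended Euclidean algorithm to find gcd.
We find integers such that 184*x0 + 133*y0 = 1

Step 3: Scale the particular solution.
Multiply by 7/1 = 7:
h = 420, g = -581

Step 4: Verify.
184*(420) + 133*(-581) = 7 = 7 ✓

h = 420, g = -581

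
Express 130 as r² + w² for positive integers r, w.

We need to find integers r, w > 0 such that r² + w² = 130.
Trying r = 3: w² = 130 - 3² = 130 - 9 = 121
w = 11
Check: 3² + 11² = 9 + 121 = 130 ✓

130 = 3² + 11²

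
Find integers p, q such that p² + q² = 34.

We need to find integers p, q > 0 such that p² + q² = 34.
Trying p = 3: q² = 34 - 3² = 34 - 9 = 25
q = 5
Check: 3² + 5² = 9 + 25 = 34 ✓

34 = 3² + 5²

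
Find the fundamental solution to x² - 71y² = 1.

We seek the smallest positive integers (x, y) with x² - 71y² = 1, i.e., x² = 71y² + 1.
Try successive y values:
y = 1: x² = 71·1² + 1 = 72, not a perfect square
y = 2: x² = 71·2² + 1 = 285, not a perfect square
y = 3: x² = 71·3² + 1 = 640, not a perfect square
... continuing the search (or via continued fractions) ...
y = 413: x² = 71·413² + 1 = 12110400, x = 3480 ✓

Verify: 3480² - 71·413² = 12110400 - 12110399 = 1 ✓

x = 3480, y = 413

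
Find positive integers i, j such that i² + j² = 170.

Search for i with 170 - i² a perfect square.
i = 1: 170 - 1² = 170 - 1 = 169 = 13² ✓
So i = 1, j = 13.

i = 1, j = 13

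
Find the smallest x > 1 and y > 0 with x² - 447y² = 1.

We seek the smallest positive integers (x, y) with x² - 447y² = 1, i.e., x² = 447y² + 1.
Try successive y values:
y = 1: x² = 447·1² + 1 = 448, not a perfect square
y = 2: x² = 447·2² + 1 = 1789, not a perfect square
y = 3: x² = 447·3² + 1 = 4024, not a perfect square
... continuing the search (or via continued fractions) ...
y = 7: x² = 447·7² + 1 = 21904, x = 148 ✓

Verify: 148² - 447·7² = 21904 - 21903 = 1 ✓

x = 148, y = 7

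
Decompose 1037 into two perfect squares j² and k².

We need to find integers j, k > 0 such that j² + k² = 1037.
Trying j = 14: k² = 1037 - 14² = 1037 - 196 = 841
k = 29
Check: 14² + 29² = 196 + 841 = 1037 ✓

1037 = 14² + 29²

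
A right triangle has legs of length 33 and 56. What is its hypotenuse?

c² = a² + b² = 33² + 56² = 1089 + 3136 = 4225
c = 65

65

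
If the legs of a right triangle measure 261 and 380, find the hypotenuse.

c² = a² + b² = 261² + 380² = 68121 + 144400 = 212521
c = 461

461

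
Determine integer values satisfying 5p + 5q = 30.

Step 1: Check solvability.
gcd(5, 5) = 5
Since 5 divides 30, solutions exist.

Step 2: Apply extended Euclidean algorithm to find gcd.
We find integers such that 5*x0 + 5*y0 = 5

Step 3: Scale the particular solution.
Multiply by 30/5 = 6:
p = 0, q = 6

Step 4: Verify.
5*(0) + 5*(6) = 30 = 30 ✓

p = 0, q = 6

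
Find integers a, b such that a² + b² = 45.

We need to find integers a, b > 0 such that a² + b² = 45.
Trying a = 3: b² = 45 - 3² = 45 - 9 = 36
b = 6
Check: 3² + 6² = 9 + 36 = 45 ✓

45 = 3² + 6²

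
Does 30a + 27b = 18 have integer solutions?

Step 1: Compute gcd(30, 27).
gcd(30, 27) = 3

Step 2: Check divisibility.
Does 3 divide 18? 18 = 3 x 6, so yes.

By the theorem on linear Diophantine equations, 30a + 27b = 18 has integer solutions if and only if gcd(30, 27) divides 18. Since 3 | 18, solutions exist.

Yes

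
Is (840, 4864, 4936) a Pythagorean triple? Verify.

Compute a² + b² = 840² + 4864² = 705600 + 23658496 = 24364096
Compute c² = 4936² = 24364096
Since 24364096 = 24364096, confirmed.

Yes, it is a Pythagorean triple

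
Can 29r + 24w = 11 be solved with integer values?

Step 1: Compute gcd(29, 24).
gcd(29, 24) = 1

Step 2: Check divisibility.
Does 1 divide 11? 11 = 1 x 11, so yes.

By the theorem on linear Diophantine equations, 29r + 24w = 11 has integer solutions if and only if gcd(29, 24) divides 11. Since 1 | 11, solutions exist.

Yes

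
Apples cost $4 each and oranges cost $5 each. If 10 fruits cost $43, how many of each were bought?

Let a = apples, o = oranges.
a + o = 10
4a + 5o = 43
Substitute o = 10 - a:
4a + 5(10 - a) = 43
(4 - 5)a = 43 - 50
-1a = -7
a = 7, o = 10 - 7 = 3

Apples: 7, Oranges: 3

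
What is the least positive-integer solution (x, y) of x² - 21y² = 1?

We seek the smallest positive integers (x, y) with x² - 21y² = 1, i.e., x² = 21y² + 1.
Try successive y values:
y = 1: x² = 21·1² + 1 = 22, not a perfect square
y = 2: x² = 21·2² + 1 = 85, not a perfect square
y = 3: x² = 21·3² + 1 = 190, not a perfect square
... continuing the search (or via continued fractions) ...
y = 12: x² = 21·12² + 1 = 3025, x = 55 ✓

Verify: 55² - 21·12² = 3025 - 3024 = 1 ✓

x = 55, y = 12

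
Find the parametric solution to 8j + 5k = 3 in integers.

Step 1: Compute gcd(8, 5) = 1.
Since 1 divides 3, solutions exist.

Step 2: Find a particular solution using extended Euclidean algorithm.
We get j₀ = 6, k₀ = -9.
Check: 8*6 + 5*-9 = 3 = 3 ✓

Step 3: Write the general solution.
j = 6 + (5/1)t = 6 + 5t
k = -9 - (8/1)t = -9 - 8t
for any integer t.

j = 6 + 5t, k = -9 - 8t for integer t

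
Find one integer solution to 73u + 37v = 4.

Step 1: Check solvability.
gcd(73, 37) = 1
Since 1 divides 4, solutions exist.

Step 2: Apply extended Euclidean algorithm to find gcd.
We find integers such that 73*x0 + 37*y0 = 1

Step 3: Scale the particular solution.
Multiply by 4/1 = 4:
u = -4, v = 8

Step 4: Verify.
73*(-4) + 37*(8) = 4 = 4 ✓

u = -4, v = 8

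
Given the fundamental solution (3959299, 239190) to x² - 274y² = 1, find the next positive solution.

Solutions to x² - Dy² = 1 are generated by powers of (x₀ + y₀√D).
The next solution satisfies x₁ + y₁√274 = (x₀ + y₀√274)², giving:
x₁ = x₀² + 274y₀² = 3959299² + 274·239190² = 15676048571401 + 15676048571400 = 31352097142801
y₁ = 2x₀y₀ = 2·3959299·239190 = 1894049455620

Verify: 31352097142801² - 274·1894049455620² = 982953995251630627786125601 - 982953995251630627786125600 = 1 ✓

x = 31352097142801, y = 1894049455620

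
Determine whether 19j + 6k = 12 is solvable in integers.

Step 1: Compute gcd(19, 6).
gcd(19, 6) = 1

Step 2: Check divisibility.
Does 1 divide 12? 12 = 1 x 12, so yes.

By the theorem on linear Diophantine equations, 19j + 6k = 12 has integer solutions if and only if gcd(19, 6) divides 12. Since 1 | 12, solutions exist.

Yes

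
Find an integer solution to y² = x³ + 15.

Try small integer x values and check whether x³ + 15 is a perfect square.
x = 1: x³ + 15 = 1³ + 15 = 1 + 15 = 16
Is 16 a perfect square? 4² = 16 ✓
So (x, y) = (1, -4) is a solution.

x = 1, y = -4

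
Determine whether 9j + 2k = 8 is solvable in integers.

Step 1: Compute gcd(9, 2).
gcd(9, 2) = 1

Step 2: Check divisibility.
Does 1 divide 8? 8 = 1 x 8, so yes.

By the theorem on linear Diophantine equations, 9j + 2k = 8 has integer solutions if and only if gcd(9, 2) divides 8. Since 1 | 8, solutions exist.

Yes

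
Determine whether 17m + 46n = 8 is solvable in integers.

Step 1: Compute gcd(17, 46).
gcd(17, 46) = 1

Step 2: Check divisibility.
Does 1 divide 8? 8 = 1 x 8, so yes.

By the theorem on linear Diophantine equations, 17m + 46n = 8 has integer solutions if and only if gcd(17, 46) divides 8. Since 1 | 8, solutions exist.

Yes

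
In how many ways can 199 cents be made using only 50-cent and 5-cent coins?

We need non-negative integers (x, y) with 50x + 5y = 199.
For each x from 0 to 3, check if (199 - 50x) is a non-negative multiple of 5.
Solutions (x, y): none
Count: 0

0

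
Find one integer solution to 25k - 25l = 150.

Step 1: Check solvability.
gcd(25, 25) = 25
Since 25 divides 150, solutions exist.

Step 2: Apply extended Euclidean algorithm to find gcd.
We find integers such that 25*x0 + 25*y0 = 25

Step 3: Scale the particular solution.
Multiply by 150/25 = 6:
k = 0, l = -6

Step 4: Verify.
25*(0) - 25*(-6) = 150 = 150 ✓

k = 0, l = -6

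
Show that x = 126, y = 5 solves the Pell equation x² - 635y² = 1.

Compute x² = 126² = 15876
Compute 635y² = 635·5² = 635·25 = 15875
x² - 635y² = 15876 - 15875 = 1
Since this equals 1, (126, 5) is a solution.

Yes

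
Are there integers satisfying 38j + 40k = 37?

Step 1: Compute gcd(38, 40).
gcd(38, 40) = 2

Step 2: Check divisibility.
Does 2 divide 37? 37 = 2 x 18 + 1, so no.

By the theorem on linear Diophantine equations, 38j + 40k = 37 has integer solutions if and only if gcd(38, 40) divides 37. Since 2 does not divide 37, no solutions exist.

No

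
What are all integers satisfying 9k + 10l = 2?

Step 1: Compute gcd(9, 10) = 1.
Since 1 divides 2, solutions exist.

Step 2: Find a particular solution using extended Euclidean algorithm.
We get k₀ = -2, l₀ = 2.
Check: 9*-2 + 10*2 = 2 = 2 ✓

Step 3: Write the general solution.
k = -2 + (10/1)t = -2 + 10t
l = 2 - (9/1)t = 2 - 9t
for any integer t.

k = -2 + 10t, l = 2 - 9t for integer t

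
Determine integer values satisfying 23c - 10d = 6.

Step 1: Check solvability.
gcd(23, 10) = 1
Since 1 divides 6, solutions exist.

Step 2: Apply extended Euclidean algorithm to find gcd.
We find integers such that 23*x0 + 10*y0 = 1

Step 3: Scale the particular solution.
Multiply by 6/1 = 6:
c = -18, d = -42

Step 4: Verify.
23*(-18) - 10*(-42) = 6 = 6 ✓

c = -18, d = -42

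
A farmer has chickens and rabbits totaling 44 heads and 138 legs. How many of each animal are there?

Let c = chickens, r = rabbits.
Heads: c + r = 44
Legs: 2c + 4r = 138
From the first equation, c = 44 - r. Substitute:
2(44 - r) + 4r = 138
88 + 2r = 138
r = (138 - 88)/2 = 25
c = 44 - 25 = 19

Chickens: 19, Rabbits: 25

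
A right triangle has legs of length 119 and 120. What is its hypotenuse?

c² = a² + b² = 119² + 120² = 14161 + 14400 = 28561
c = 169

169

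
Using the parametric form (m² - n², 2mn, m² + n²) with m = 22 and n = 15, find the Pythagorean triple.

a = m² - n² = 484 - 225 = 259
b = 2mn = 2·22·15 = 660
c = m² + n² = 484 + 225 = 709
Verify: 259² + 660² = 67081 + 435600 = 502681 = 709² ✓

(259, 660, 709)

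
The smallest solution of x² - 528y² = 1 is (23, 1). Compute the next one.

Solutions to x² - Dy² = 1 are generated by powers of (x₀ + y₀√D).
The next solution satisfies x₁ + y₁√528 = (x₀ + y₀√528)², giving:
x₁ = x₀² + 528y₀² = 23² + 528·1² = 529 + 528 = 1057
y₁ = 2x₀y₀ = 2·23·1 = 46

Verify: 1057² - 528·46² = 1117249 - 1117248 = 1 ✓

x = 1057, y = 46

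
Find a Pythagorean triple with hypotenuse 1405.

We need a² + b² = 1405² = 1974025.
Trying: 53² + 1404² = 2809 + 1971216 = 1974025 ✓

(53, 1404, 1405)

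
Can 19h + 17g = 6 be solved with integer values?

Step 1: Compute gcd(19, 17).
gcd(19, 17) = 1

Step 2: Check divisibility.
Does 1 divide 6? 6 = 1 x 6, so yes.

By the theorem on linear Diophantine equations, 19h + 17g = 6 has integer solutions if and only if gcd(19, 17) divides 6. Since 1 | 6, solutions exist.

Yes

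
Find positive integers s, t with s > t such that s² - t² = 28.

Factor: s² - t² = (s+t)(s-t) = 28.
We need two factors of 28 with the same parity.
Use s+t = 14 and s-t = 2 (product 14·2 = 28).
Adding: 2s = 16, so s = 8.
Subtracting: 2t = 12, so t = 6.
Check: 8² - 6² = 64 - 36 = 28 ✓

s = 8, t = 6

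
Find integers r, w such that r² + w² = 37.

We need to find integers r, w > 0 such that r² + w² = 37.
Trying r = 1: w² = 37 - 1² = 37 - 1 = 36
w = 6
Check: 1² + 6² = 1 + 36 = 37 ✓

37 = 1² + 6²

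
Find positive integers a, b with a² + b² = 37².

We need a² + b² = 37² = 1369.
Trying: 35² + 12² = 1225 + 144 = 1369 ✓

(35, 12, 37)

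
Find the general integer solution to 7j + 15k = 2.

Step 1: Compute gcd(7, 15) = 1.
Since 1 divides 2, solutions exist.

Step 2: Find a particular solution using extended Euclidean algorithm.
We get j₀ = -4, k₀ = 2.
Check: 7*-4 + 15*2 = 2 = 2 ✓

Step 3: Write the general solution.
j = -4 + (15/1)t = -4 + 15t
k = 2 - (7/1)t = 2 - 7t
for any integer t.

j = -4 + 15t, k = 2 - 7t for integer t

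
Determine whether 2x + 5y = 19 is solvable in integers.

Step 1: Compute gcd(2, 5).
gcd(2, 5) = 1

Step 2: Check divisibility.
Does 1 divide 19? 19 = 1 x 19, so yes.

By the theorem on linear Diophantine equations, 2x + 5y = 19 has integer solutions if and only if gcd(2, 5) divides 19. Since 1 | 19, solutions exist.

Yes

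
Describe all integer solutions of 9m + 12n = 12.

Step 1: Compute gcd(9, 12) = 3.
Since 3 divides 12, solutions exist.

Step 2: Find a particular solution using extended Euclidean algorithm.
We get m₀ = -4, n₀ = 4.
Check: 9*-4 + 12*4 = 12 = 12 ✓

Step 3: Write the general solution.
m = -4 + (12/3)t = -4 + 4t
n = 4 - (9/3)t = 4 - 3t
for any integer t.

m = -4 + 4t, n = 4 - 3t for integer t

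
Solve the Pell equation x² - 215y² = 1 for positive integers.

We seek the smallest positive integers (x, y) with x² - 215y² = 1, i.e., x² = 215y² + 1.
Try successive y values:
y = 1: x² = 215·1² + 1 = 216, not a perfect square
y = 2: x² = 215·2² + 1 = 861, not a perfect square
y = 3: x² = 215·3² + 1 = 1936, x = 44 ✓

Verify: 44² - 215·3² = 1936 - 1935 = 1 ✓

x = 44, y = 3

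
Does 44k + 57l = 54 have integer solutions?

Step 1: Compute gcd(44, 57).
gcd(44, 57) = 1

Step 2: Check divisibility.
Does 1 divide 54? 54 = 1 x 54, so yes.

By the theorem on linear Diophantine equations, 44k + 57l = 54 has integer solutions if and only if gcd(44, 57) divides 54. Since 1 | 54, solutions exist.

Yes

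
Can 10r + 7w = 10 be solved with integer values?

Step 1: Compute gcd(10, 7).
gcd(10, 7) = 1

Step 2: Check divisibility.
Does 1 divide 10? 10 = 1 x 10, so yes.

By the theorem on linear Diophantine equations, 10r + 7w = 10 has integer solutions if and only if gcd(10, 7) divides 10. Since 1 | 10, solutions exist.

Yes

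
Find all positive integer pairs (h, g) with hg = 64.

The positive divisors of 64 are: 1, 2, 4, 8, 16, 32, 64.
Each divisor d gives the pair (d, 64/d):
(1, 64), (2, 32), (4, 16), (8, 8), (16, 4), (32, 2), (64, 1)

(1, 64), (2, 32), (4, 16), (8, 8), (16, 4), (32, 2), (64, 1)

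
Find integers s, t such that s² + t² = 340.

We need to find integers s, t > 0 such that s² + t² = 340.
Trying s = 4: t² = 340 - 4² = 340 - 16 = 324
t = 18
Check: 4² + 18² = 16 + 324 = 340 ✓

340 = 4² + 18²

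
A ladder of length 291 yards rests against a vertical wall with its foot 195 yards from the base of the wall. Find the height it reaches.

The ladder, wall, and ground form a right triangle with hypotenuse 291 and one leg 195.
By the Pythagorean theorem: h² = 291² - 195² = 84681 - 38025 = 46656
h = √46656 = 216 yards

216 yards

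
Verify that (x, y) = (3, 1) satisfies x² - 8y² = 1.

Compute x² = 3² = 9
Compute 8y² = 8·1² = 8·1 = 8
x² - 8y² = 9 - 8 = 1
Since this equals 1, (3, 1) is a solution.

Yes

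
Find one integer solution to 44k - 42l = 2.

Step 1: Check solvability.
gcd(44, 42) = 2
Since 2 divides 2, solutions exist.

Step 2: Apply extended Euclidean algorithm to find gcd.
We find integers such that 44*x0 + 42*y0 = 2

Step 3: Scale the particular solution.
Multiply by 2/2 = 1:
k = 1, l = 1

Step 4: Verify.
44*(1) - 42*(1) = 2 = 2 ✓

k = 1, l = 1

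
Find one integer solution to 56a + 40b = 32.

Step 1: Check solvability.
gcd(56, 40) = 8
Since 8 divides 32, solutions exist.

Step 2: Apply extended Euclidean algorithm to find gcd.
We find integers such that 56*x0 + 40*y0 = 8

Step 3: Scale the particular solution.
Multiply by 32/8 = 4:
a = -8, b = 12

Step 4: Verify.
56*(-8) + 40*(12) = 32 = 32 ✓

a = -8, b = 12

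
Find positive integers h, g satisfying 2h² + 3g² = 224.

Try small values of h and check whether (224 - 2h²)/3 is a perfect square.
h = 4: 2·4² = 32, so 3g² = 224 - 32 = 192, giving g² = 64, g = 8.
Check: 2·4² + 3·8² = 32 + 192 = 224 ✓

h = 4, g = 8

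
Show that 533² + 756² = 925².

Compute a² + b² = 533² + 756² = 284089 + 571536 = 855625
Compute c² = 925² = 855625
Since 855625 = 855625, confirmed.

Yes, it is a Pythagorean triple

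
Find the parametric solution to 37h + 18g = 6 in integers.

Step 1: Compute gcd(37, 18) = 1.
Since 1 divides 6, solutions exist.

Step 2: Find a particular solution using extended Euclidean algorithm.
We get h₀ = 6, g₀ = -12.
Check: 37*6 + 18*-12 = 6 = 6 ✓

Step 3: Write the general solution.
h = 6 + (18/1)t = 6 + 18t
g = -12 - (37/1)t = -12 - 37t
for any integer t.

h = 6 + 18t, g = -12 - 37t for integer t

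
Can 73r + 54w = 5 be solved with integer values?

Step 1: Compute gcd(73, 54).
gcd(73, 54) = 1

Step 2: Check divisibility.
Does 1 divide 5? 5 = 1 x 5, so yes.

By the theorem on linear Diophantine equations, 73r + 54w = 5 has integer solutions if and only if gcd(73, 54) divides 5. Since 1 | 5, solutions exist.

Yes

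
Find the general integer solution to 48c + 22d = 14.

Step 1: Compute gcd(48, 22) = 2.
Since 2 divides 14, solutions exist.

Step 2: Find a particular solution using extended Euclidean algorithm.
We get c₀ = -35, d₀ = 77.
Check: 48*-35 + 22*77 = 14 = 14 ✓

Step 3: Write the general solution.
c = -35 + (22/2)t = -35 + 11t
d = 77 - (48/2)t = 77 - 24t
for any integer t.

c = -35 + 11t, d = 77 - 24t for integer t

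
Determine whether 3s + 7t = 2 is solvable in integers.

Step 1: Compute gcd(3, 7).
gcd(3, 7) = 1

Step 2: Check divisibility.
Does 1 divide 2? 2 = 1 x 2, so yes.

By the theorem on linear Diophantine equations, 3s + 7t = 2 has integer solutions if and only if gcd(3, 7) divides 2. Since 1 | 2, solutions exist.

Yes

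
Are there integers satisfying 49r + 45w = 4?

Step 1: Compute gcd(49, 45).
gcd(49, 45) = 1

Step 2: Check divisibility.
Does 1 divide 4? 4 = 1 x 4, so yes.

By the theorem on linear Diophantine equations, 49r + 45w = 4 has integer solutions if and only if gcd(49, 45) divides 4. Since 1 | 4, solutions exist.

Yes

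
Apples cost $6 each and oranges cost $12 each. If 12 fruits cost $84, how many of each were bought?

Let a = apples, o = oranges.
a + o = 12
6a + 12o = 84
Substitute o = 12 - a:
6a + 12(12 - a) = 84
(6 - 12)a = 84 - 144
-6a = -60
a = 10, o = 12 - 10 = 2

Apples: 10, Oranges: 2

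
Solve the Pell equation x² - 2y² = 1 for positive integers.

We seek the smallest positive integers (x, y) with x² - 2y² = 1, i.e., x² = 2y² + 1.
Try successive y values:
y = 1: x² = 2·1² + 1 = 3, not a perfect square
y = 2: x² = 2·2² + 1 = 9, x = 3 ✓

Verify: 3² - 2·2² = 9 - 8 = 1 ✓

x = 3, y = 2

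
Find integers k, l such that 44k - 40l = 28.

Step 1: Check solvability.
gcd(44, 40) = 4
Since 4 divides 28, solutions exist.

Step 2: Apply extended Euclidean algorithm to find gcd.
We find integers such that 44*x0 + 40*y0 = 4

Step 3: Scale the particular solution.
Multiply by 28/4 = 7:
k = 7, l = 7

Step 4: Verify.
44*(7) - 40*(7) = 28 = 28 ✓

k = 7, l = 7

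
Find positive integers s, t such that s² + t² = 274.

Search for s with 274 - s² a perfect square.
s = 7: 274 - 7² = 274 - 49 = 225 = 15² ✓
So s = 7, t = 15.

s = 7, t = 15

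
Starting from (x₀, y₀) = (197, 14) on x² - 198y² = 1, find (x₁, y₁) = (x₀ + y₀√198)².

Solutions to x² - Dy² = 1 are generated by powers of (x₀ + y₀√D).
The next solution satisfies x₁ + y₁√198 = (x₀ + y₀√198)², giving:
x₁ = x₀² + 198y₀² = 197² + 198·14² = 38809 + 38808 = 77617
y₁ = 2x₀y₀ = 2·197·14 = 5516

Verify: 77617² - 198·5516² = 6024398689 - 6024398688 = 1 ✓

x = 77617, y = 5516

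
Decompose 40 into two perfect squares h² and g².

We need to find integers h, g > 0 such that h² + g² = 40.
Trying h = 2: g² = 40 - 2² = 40 - 4 = 36
g = 6
Check: 2² + 6² = 4 + 36 = 40 ✓

40 = 2² + 6²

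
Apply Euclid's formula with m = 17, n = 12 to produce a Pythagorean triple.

a = m² - n² = 17² - 12² = 289 - 144 = 145
b = 2mn = 2·17·12 = 408
c = m² + n² = 289 + 144 = 433
Verify: 145² + 408² = 21025 + 166464 = 187489 = 433² ✓

(145, 408, 433)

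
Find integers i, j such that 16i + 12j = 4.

Step 1: Check solvability.
gcd(16, 12) = 4
Since 4 divides 4, solutions exist.

Step 2: Apply extended Euclidean algorithm to find gcd.
We find integers such that 16*x0 + 12*y0 = 4

Step 3: Scale the particular solution.
Multiply by 4/4 = 1:
i = 1, j = -1

Step 4: Verify.
16*(1) + 12*(-1) = 4 = 4 ✓

i = 1, j = -1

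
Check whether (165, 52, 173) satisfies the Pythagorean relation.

Compute a² + b²:
165² + 52² = 27225 + 2704 = 29929
Compute c²:
173² = 29929
Since 29929 = 29929, it is a Pythagorean triple.

Yes, it is a Pythagorean triple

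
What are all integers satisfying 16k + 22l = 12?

Step 1: Compute gcd(16, 22) = 2.
Since 2 divides 12, solutions exist.

Step 2: Find a particular solution using extended Euclidean algorithm.
We get k₀ = -24, l₀ = 18.
Check: 16*-24 + 22*18 = 12 = 12 ✓

Step 3: Write the general solution.
k = -24 + (22/2)t = -24 + 11t
l = 18 - (16/2)t = 18 - 8t
for any integer t.

k = -24 + 11t, l = 18 - 8t for integer t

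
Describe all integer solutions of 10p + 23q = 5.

Step 1: Compute gcd(10, 23) = 1.
Since 1 divides 5, solutions exist.

Step 2: Find a particular solution using extended Euclidean algorithm.
We get p₀ = 35, q₀ = -15.
Check: 10*35 + 23*-15 = 5 = 5 ✓

Step 3: Write the general solution.
p = 35 + (23/1)t = 35 + 23t
q = -15 - (10/1)t = -15 - 10t
for any integer t.

p = 35 + 23t, q = -15 - 10t for integer t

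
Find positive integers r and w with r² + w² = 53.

We need to find integers r, w > 0 such that r² + w² = 53.
Trying r = 2: w² = 53 - 2² = 53 - 4 = 49
w = 7
Check: 2² + 7² = 4 + 49 = 53 ✓

53 = 2² + 7²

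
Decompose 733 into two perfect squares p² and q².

We need to find integers p, q > 0 such that p² + q² = 733.
Trying p = 2: q² = 733 - 2² = 733 - 4 = 729
q = 27
Check: 2² + 27² = 4 + 729 = 733 ✓

733 = 2² + 27²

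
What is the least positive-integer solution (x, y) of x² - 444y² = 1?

We seek the smallest positive integers (x, y) with x² - 444y² = 1, i.e., x² = 444y² + 1.
Try successive y values:
y = 1: x² = 444·1² + 1 = 445, not a perfect square
y = 2: x² = 444·2² + 1 = 1777, not a perfect square
y = 3: x² = 444·3² + 1 = 3997, not a perfect square
... continuing the search (or via continued fractions) ...
y = 14: x² = 444·14² + 1 = 87025, x = 295 ✓

Verify: 295² - 444·14² = 87025 - 87024 = 1 ✓

x = 295, y = 14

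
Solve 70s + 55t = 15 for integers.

Step 1: Check solvability.
gcd(70, 55) = 5
Since 5 divides 15, solutions exist.

Step 2: Apply extended Euclidean algorithm to find gcd.
We find integers such that 70*x0 + 55*y0 = 5

Step 3: Scale the particular solution.
Multiply by 15/5 = 3:
s = 12, t = -15

Step 4: Verify.
70*(12) + 55*(-15) = 15 = 15 ✓

s = 12, t = -15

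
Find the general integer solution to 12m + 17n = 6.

Step 1: Compute gcd(12, 17) = 1.
Since 1 divides 6, solutions exist.

Step 2: Find a particular solution using extended Euclidean algorithm.
We get m₀ = -42, n₀ = 30.
Check: 12*-42 + 17*30 = 6 = 6 ✓

Step 3: Write the general solution.
m = -42 + (17/1)t = -42 + 17t
n = 30 - (12/1)t = 30 - 12t
for any integer t.

m = -42 + 17t, n = 30 - 12t for integer t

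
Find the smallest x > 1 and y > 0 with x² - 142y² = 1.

We seek the smallest positive integers (x, y) with x² - 142y² = 1, i.e., x² = 142y² + 1.
Try successive y values:
y = 1: x² = 142·1² + 1 = 143, not a perfect square
y = 2: x² = 142·2² + 1 = 569, not a perfect square
y = 3: x² = 142·3² + 1 = 1279, not a perfect square
... continuing the search (or via continued fractions) ...
y = 12: x² = 142·12² + 1 = 20449, x = 143 ✓

Verify: 143² - 142·12² = 20449 - 20448 = 1 ✓

x = 143, y = 12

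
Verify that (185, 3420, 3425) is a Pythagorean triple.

Compute a² + b²:
185² + 3420² = 34225 + 11696400 = 11730625
Compute c²:
3425² = 11730625
Since 11730625 = 11730625, it is a Pythagorean triple.

Yes, it is a Pythagorean triple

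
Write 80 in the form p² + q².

We need to find integers p, q > 0 such that p² + q² = 80.
Trying p = 4: q² = 80 - 4² = 80 - 16 = 64
q = 8
Check: 4² + 8² = 16 + 64 = 80 ✓

80 = 4² + 8²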